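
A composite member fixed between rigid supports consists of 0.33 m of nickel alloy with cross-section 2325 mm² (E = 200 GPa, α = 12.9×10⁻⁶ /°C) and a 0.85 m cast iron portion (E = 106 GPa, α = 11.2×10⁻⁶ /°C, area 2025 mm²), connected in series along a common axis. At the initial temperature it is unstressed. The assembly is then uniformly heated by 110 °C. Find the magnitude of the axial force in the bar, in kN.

With the walls removed the bar would change length by δ_free = Σ αᵢΔT Lᵢ = 12.9×10⁻⁶×110×330 + 11.2×10⁻⁶×110×850 = 1.515 mm.
The rigid supports impose zero overall length change; the single axial force P common to all segments must satisfy P Σ Lᵢ/(AᵢEᵢ) = δ_free.
The series flexibility is Σ Lᵢ/(AᵢEᵢ) = 330/(2325×200×10³) + 850/(2025×106×10³) = 4.67×10⁻⁶ mm/N.
Hence P = δ_free / Σ(L/AE) = 1.515/4.67×10⁻⁶ = 324.5 kN (compressive).

P ≈ 325 kN (compressive)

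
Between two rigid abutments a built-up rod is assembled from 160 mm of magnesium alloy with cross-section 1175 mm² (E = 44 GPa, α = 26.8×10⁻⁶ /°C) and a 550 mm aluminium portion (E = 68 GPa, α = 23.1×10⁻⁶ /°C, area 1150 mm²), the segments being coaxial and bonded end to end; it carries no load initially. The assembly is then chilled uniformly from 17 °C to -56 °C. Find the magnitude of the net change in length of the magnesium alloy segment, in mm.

If the supports were absent, the total length change would be Σ αᵢΔT Lᵢ = 26.8×10⁻⁶×73×160 + 23.1×10⁻⁶×73×550 = 1.24 mm.
The walls prevent any net length change, so an axial force P (same in every segment) develops. Compatibility: P · Σ Lᵢ/(AᵢEᵢ) = δ_free.
Σ Lᵢ/(AᵢEᵢ) = 160/(1175×44×10³) + 550/(1150×68×10³) = 1.013×10⁻⁵ mm/N.
Hence P = δ_free / Σ(L/AE) = 1.24/1.013×10⁻⁵ = 122.5 kN (tensile).
For the magnesium alloy segment, free thermal change = 26.8×10⁻⁶×73×160 = 0.313 mm and elastic change from P = 122500×160/(1175×44×10³) = 0.3791 mm; these oppose, so the net change is 0.066 mm (segment lengthens).

|ΔL| ≈ 0.066 mm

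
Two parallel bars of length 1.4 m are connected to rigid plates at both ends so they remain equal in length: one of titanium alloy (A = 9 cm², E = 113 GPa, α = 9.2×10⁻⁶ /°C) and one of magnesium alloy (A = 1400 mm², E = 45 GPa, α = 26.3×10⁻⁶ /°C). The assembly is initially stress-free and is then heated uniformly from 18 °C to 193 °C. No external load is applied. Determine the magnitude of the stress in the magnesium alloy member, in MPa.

σ ≈ 83.2 MPa (compressive)

Both members must finish at the same length. With the larger α, the magnesium alloy tends to over-expand; the plates restrain it, putting the magnesium alloy in compression and the titanium alloy in tension. With no external load the two internal forces are equal and opposite, magnitude P.
Setting the final lengths equal and cancelling L: (α₁ − α₂)ΔT = P/(A₁E₁) + P/(A₂E₂).
|α₁ − α₂|·ΔT = 17.1×10⁻⁶ × 175 = 0.002993.
1/(A₁E₁) + 1/(A₂E₂) = 1/(900×113×10³) + 1/(1400×45×10³) = 2.571×10⁻⁸ N⁻¹.
P = 0.002993 / 2.571×10⁻⁸ = 116400 N = 116.4 kN.
σ_{magnesium alloy} = P/A₂ = 116400/1400 = 83.15 MPa, compressive.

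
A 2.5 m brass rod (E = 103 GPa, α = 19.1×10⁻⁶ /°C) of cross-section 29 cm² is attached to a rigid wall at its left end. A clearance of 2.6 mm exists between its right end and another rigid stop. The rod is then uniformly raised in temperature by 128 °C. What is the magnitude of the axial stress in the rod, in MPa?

If the wall were absent the rod would grow by αΔT L = 19.1×10⁻⁶ × 128 × 2500 = 6.112 mm.
This exceeds the 2.6 mm gap, so the wall pushes back. The portion of expansion that must be recovered elastically is δ_free − gap = 6.112 − 2.6 = 3.512 mm.
Compatibility: PL/(AE) = 3.512 mm, so σ = P/A = E × (3.512/2500) = 144.7 MPa.

σ ≈ 145 MPa (compressive)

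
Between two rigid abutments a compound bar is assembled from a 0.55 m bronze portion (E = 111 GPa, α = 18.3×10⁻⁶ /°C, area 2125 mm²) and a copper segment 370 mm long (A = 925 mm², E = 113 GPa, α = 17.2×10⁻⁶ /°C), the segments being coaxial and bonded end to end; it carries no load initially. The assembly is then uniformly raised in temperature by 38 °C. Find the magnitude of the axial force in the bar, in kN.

P ≈ 106 kN (compressive)

If the supports were absent, the total length change would be Σ αᵢΔT Lᵢ = 18.3×10⁻⁶×38×550 + 17.2×10⁻⁶×38×370 = 0.6243 mm.
The walls prevent any net length change, so an axial force P (same in every segment) develops. Compatibility: P · Σ Lᵢ/(AᵢEᵢ) = δ_free.
Σ Lᵢ/(AᵢEᵢ) = 550/(2125×111×10³) + 370/(925×113×10³) = 5.872×10⁻⁶ mm/N.
So P = 0.6243 / 5.872×10⁻⁶ = 106.3 kN, compressive.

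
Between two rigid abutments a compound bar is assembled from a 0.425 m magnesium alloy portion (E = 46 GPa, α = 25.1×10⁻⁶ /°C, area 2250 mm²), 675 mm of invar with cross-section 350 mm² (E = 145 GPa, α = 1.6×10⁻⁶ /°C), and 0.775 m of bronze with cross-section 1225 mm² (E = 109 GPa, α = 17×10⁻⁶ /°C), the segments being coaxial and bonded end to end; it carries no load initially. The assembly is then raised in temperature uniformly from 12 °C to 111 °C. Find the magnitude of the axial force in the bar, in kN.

P ≈ 106 kN (compressive)

Free thermal expansion of the whole bar: Σ αᵢΔT Lᵢ = 25.1×10⁻⁶×99×425 + 1.6×10⁻⁶×99×675 + 17×10⁻⁶×99×775 = 2.467 mm.
Since the ends are fixed, an axial force P builds up, equal in every segment, with P · Σ Lᵢ/(AᵢEᵢ) = δ_free.
The series flexibility is Σ Lᵢ/(AᵢEᵢ) = 425/(2250×46×10³) + 675/(350×145×10³) + 775/(1225×109×10³) = 2.321×10⁻⁵ mm/N.
So P = 2.467 / 2.321×10⁻⁵ = 106.3 kN, compressive.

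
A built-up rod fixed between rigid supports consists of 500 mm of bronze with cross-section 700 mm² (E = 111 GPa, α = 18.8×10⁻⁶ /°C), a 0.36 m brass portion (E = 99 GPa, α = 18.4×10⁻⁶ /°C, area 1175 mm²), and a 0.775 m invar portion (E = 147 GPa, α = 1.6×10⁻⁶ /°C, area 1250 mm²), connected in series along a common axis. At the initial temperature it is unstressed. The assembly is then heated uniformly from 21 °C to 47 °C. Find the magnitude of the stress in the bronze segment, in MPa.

With the walls removed the bar would change length by δ_free = Σ αᵢΔT Lᵢ = 18.8×10⁻⁶×26×500 + 18.4×10⁻⁶×26×360 + 1.6×10⁻⁶×26×775 = 0.4489 mm.
The walls prevent any net length change, so an axial force P (same in every segment) develops. Compatibility: P · Σ Lᵢ/(AᵢEᵢ) = δ_free.
The series flexibility is Σ Lᵢ/(AᵢEᵢ) = 500/(700×111×10³) + 360/(1175×99×10³) + 775/(1250×147×10³) = 1.375×10⁻⁵ mm/N.
So P = 0.4489 / 1.375×10⁻⁵ = 32.65 kN, compressive.
σ_{bronze} = P / A = 32650 / 700 = 46.64 MPa.

σ ≈ 46.6 MPa (compressive)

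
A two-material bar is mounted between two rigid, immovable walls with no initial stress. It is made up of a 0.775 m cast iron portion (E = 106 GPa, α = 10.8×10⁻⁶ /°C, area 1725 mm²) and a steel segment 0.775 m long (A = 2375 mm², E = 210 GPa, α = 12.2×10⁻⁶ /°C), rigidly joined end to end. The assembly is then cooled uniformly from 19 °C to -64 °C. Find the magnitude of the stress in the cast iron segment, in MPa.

With the walls removed the bar would change length by δ_free = Σ αᵢΔT Lᵢ = 10.8×10⁻⁶×83×775 + 12.2×10⁻⁶×83×775 = 1.479 mm.
Since the ends are fixed, an axial force P builds up, equal in every segment, with P · Σ Lᵢ/(AᵢEᵢ) = δ_free.
Σ Lᵢ/(AᵢEᵢ) = 775/(1725×106×10³) + 775/(2375×210×10³) = 5.792×10⁻⁶ mm/N.
P = 1.479 / 5.792×10⁻⁶ = 255400 N = 255.4 kN, tensile.
σ_{cast iron} = P / A = 255400 / 1725 = 148.1 MPa.

σ ≈ 148 MPa (tensile)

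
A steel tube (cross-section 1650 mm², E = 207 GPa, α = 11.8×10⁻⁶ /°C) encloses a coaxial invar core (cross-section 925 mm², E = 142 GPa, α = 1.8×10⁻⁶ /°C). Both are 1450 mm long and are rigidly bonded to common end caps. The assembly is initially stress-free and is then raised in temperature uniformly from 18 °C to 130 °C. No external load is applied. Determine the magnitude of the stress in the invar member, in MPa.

Equilibrium of a rigid end plate with no external load gives equal and opposite internal forces ±P in the two members. Since α_{steel} > α_{invar}, heating drives the steel into compression and the invar into tension.
Compatibility of the two members (thermal + elastic change equal): (α₁ − α₂)ΔT = P·[1/(A₁E₁) + 1/(A₂E₂)].
|α₁ − α₂|·ΔT = 10×10⁻⁶ × 112 = 0.00112.
1/(A₁E₁) + 1/(A₂E₂) = 1/(1650×207×10³) + 1/(925×142×10³) = 1.054×10⁻⁸ N⁻¹.
P = 0.00112 / 1.054×10⁻⁸ = 106300 N = 106.3 kN.
σ_{invar} = P/A₂ = 106300/925 = 114.9 MPa, tensile.

σ ≈ 115 MPa (tensile)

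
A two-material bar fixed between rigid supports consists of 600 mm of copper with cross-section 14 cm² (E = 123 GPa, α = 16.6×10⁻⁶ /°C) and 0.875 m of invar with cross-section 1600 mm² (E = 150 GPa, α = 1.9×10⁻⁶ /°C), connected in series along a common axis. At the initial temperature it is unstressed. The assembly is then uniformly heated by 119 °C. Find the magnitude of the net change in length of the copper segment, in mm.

If the supports were absent, the total length change would be Σ αᵢΔT Lᵢ = 16.6×10⁻⁶×119×600 + 1.9×10⁻⁶×119×875 = 1.383 mm.
The rigid supports impose zero overall length change; the single axial force P common to all segments must satisfy P Σ Lᵢ/(AᵢEᵢ) = δ_free.
The series flexibility is Σ Lᵢ/(AᵢEᵢ) = 600/(1400×123×10³) + 875/(1600×150×10³) = 7.13×10⁻⁶ mm/N.
Hence P = δ_free / Σ(L/AE) = 1.383/7.13×10⁻⁶ = 194 kN (compressive).
For the copper segment, free thermal change = 16.6×10⁻⁶×119×600 = 1.185 mm and elastic change from P = 194000×600/(1400×123×10³) = 0.6759 mm; these oppose, so the net change is 0.509 mm (segment lengthens).

|ΔL| ≈ 0.509 mm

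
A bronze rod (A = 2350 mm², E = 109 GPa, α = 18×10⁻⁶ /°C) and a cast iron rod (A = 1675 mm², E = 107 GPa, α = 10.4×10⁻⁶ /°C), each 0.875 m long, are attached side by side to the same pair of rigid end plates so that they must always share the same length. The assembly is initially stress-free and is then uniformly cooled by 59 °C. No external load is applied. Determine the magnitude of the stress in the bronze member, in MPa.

σ ≈ 20.1 MPa (tensile)

Both members must finish at the same length. With the larger α, the bronze tends to over-contract; the plates restrain it, putting the bronze in tension and the cast iron in compression. With no external load the two internal forces are equal and opposite, magnitude P.
Setting the final lengths equal and cancelling L: (α₁ − α₂)ΔT = P/(A₁E₁) + P/(A₂E₂).
|α₁ − α₂|·ΔT = 7.6×10⁻⁶ × 59 = 0.0004484.
1/(A₁E₁) + 1/(A₂E₂) = 1/(2350×109×10³) + 1/(1675×107×10³) = 9.484×10⁻⁹ N⁻¹.
P = 0.0004484 / 9.484×10⁻⁹ = 47280 N = 47.28 kN.
σ_{bronze} = P/A₁ = 47280/2350 = 20.12 MPa, tensile.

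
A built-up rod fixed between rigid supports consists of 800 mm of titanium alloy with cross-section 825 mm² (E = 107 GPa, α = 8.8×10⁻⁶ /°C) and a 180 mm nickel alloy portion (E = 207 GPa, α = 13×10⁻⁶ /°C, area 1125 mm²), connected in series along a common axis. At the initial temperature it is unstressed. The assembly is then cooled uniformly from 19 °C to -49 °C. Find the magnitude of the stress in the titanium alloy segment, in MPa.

σ ≈ 78.6 MPa (tensile)

With the walls removed the bar would change length by δ_free = Σ αᵢΔT Lᵢ = 8.8×10⁻⁶×68×800 + 13×10⁻⁶×68×180 = 0.6378 mm.
Since the ends are fixed, an axial force P builds up, equal in every segment, with P · Σ Lᵢ/(AᵢEᵢ) = δ_free.
The series flexibility is Σ Lᵢ/(AᵢEᵢ) = 800/(825×107×10³) + 180/(1125×207×10³) = 9.836×10⁻⁶ mm/N.
P = 0.6378 / 9.836×10⁻⁶ = 64850 N = 64.85 kN, tensile.
σ_{titanium alloy} = P / A = 64850 / 825 = 78.61 MPa.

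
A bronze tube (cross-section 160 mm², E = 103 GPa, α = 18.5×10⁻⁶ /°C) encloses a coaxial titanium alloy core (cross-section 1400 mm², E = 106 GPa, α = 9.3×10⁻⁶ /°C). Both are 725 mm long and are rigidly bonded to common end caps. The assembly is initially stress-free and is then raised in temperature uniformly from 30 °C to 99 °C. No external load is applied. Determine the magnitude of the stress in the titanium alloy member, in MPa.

σ ≈ 6.73 MPa (tensile)

Both members must finish at the same length. With the larger α, the bronze tends to over-expand; the plates restrain it, putting the bronze in compression and the titanium alloy in tension. With no external load the two internal forces are equal and opposite, magnitude P.
Compatibility of the two members (thermal + elastic change equal): (α₁ − α₂)ΔT = P·[1/(A₁E₁) + 1/(A₂E₂)].
|α₁ − α₂|·ΔT = 9.2×10⁻⁶ × 69 = 0.0006348.
1/(A₁E₁) + 1/(A₂E₂) = 1/(160×103×10³) + 1/(1400×106×10³) = 6.742×10⁻⁸ N⁻¹.
So P = 0.0006348 / 6.742×10⁻⁸ = 9.416 kN.
σ_{titanium alloy} = P/A₂ = 9416/1400 = 6.726 MPa, tensile.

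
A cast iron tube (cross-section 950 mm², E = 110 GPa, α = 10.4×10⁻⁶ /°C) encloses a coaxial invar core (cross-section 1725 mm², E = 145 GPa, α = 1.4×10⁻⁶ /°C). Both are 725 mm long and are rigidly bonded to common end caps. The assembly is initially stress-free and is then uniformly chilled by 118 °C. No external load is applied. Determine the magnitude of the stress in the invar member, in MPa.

σ ≈ 45.4 MPa (compressive)

Equilibrium of a rigid end plate with no external load gives equal and opposite internal forces ±P in the two members. Since α_{cast iron} > α_{invar}, cooling drives the cast iron into tension and the invar into compression.
Setting the final lengths equal and cancelling L: (α₁ − α₂)ΔT = P/(A₁E₁) + P/(A₂E₂).
|α₁ − α₂|·ΔT = 9×10⁻⁶ × 118 = 0.001062.
1/(A₁E₁) + 1/(A₂E₂) = 1/(950×110×10³) + 1/(1725×145×10³) = 1.357×10⁻⁸ N⁻¹.
So P = 0.001062 / 1.357×10⁻⁸ = 78.28 kN.
σ_{invar} = P/A₂ = 78280/1725 = 45.38 MPa, compressive.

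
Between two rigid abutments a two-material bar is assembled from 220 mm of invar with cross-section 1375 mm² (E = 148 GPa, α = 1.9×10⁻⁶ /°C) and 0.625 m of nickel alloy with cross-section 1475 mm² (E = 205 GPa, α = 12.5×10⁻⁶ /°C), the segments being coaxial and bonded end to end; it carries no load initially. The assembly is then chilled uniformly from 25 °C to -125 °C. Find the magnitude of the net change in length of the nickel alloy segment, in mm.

|ΔL| ≈ 0.361 mm

With the walls removed the bar would change length by δ_free = Σ αᵢΔT Lᵢ = 1.9×10⁻⁶×150×220 + 12.5×10⁻⁶×150×625 = 1.235 mm.
The rigid supports impose zero overall length change; the single axial force P common to all segments must satisfy P Σ Lᵢ/(AᵢEᵢ) = δ_free.
The series flexibility is Σ Lᵢ/(AᵢEᵢ) = 220/(1375×148×10³) + 625/(1475×205×10³) = 3.148×10⁻⁶ mm/N.
So P = 1.235 / 3.148×10⁻⁶ = 392.2 kN, tensile.
For the nickel alloy segment, free thermal change = 12.5×10⁻⁶×150×625 = 1.172 mm and elastic change from P = 392200×625/(1475×205×10³) = 0.8106 mm; these oppose, so the net change is 0.361 mm (segment shortens).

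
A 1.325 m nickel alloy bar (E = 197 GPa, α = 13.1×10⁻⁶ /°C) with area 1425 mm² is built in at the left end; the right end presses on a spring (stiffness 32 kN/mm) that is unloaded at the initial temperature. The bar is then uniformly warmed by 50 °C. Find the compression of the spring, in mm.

If the spring were absent the bar would lengthen by αΔT L = 13.1×10⁻⁶ × 50 × 1325 = 0.8679 mm.
With a force P in the spring, the elastic change of the bar is PL/(AE) and that of the spring is P/k; compatibility requires their sum to equal δ_free.
P [ L/(AE) + 1/k ] = δ_free → P [ 1325/(1425×197×10³) + 1/(32×10³) ] = 0.8679.
P = 0.8679 / 3.597×10⁻⁵ = 24130 N.
Spring compression = P/k = 24130/(32×10³) = 0.754 mm.

δ ≈ 0.754 mm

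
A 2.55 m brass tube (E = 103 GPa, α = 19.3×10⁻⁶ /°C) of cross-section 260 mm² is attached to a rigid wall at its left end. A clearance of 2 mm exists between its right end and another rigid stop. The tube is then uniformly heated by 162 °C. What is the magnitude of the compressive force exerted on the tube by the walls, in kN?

P ≈ 62.7 kN

Unrestrained expansion: δ_free = αΔT L = 19.3×10⁻⁶ × 162 × 2550 = 7.973 mm.
After closing the 2 mm clearance, 7.973 − 2 = 5.973 mm of expansion remains to be suppressed by the wall.
That suppressed elongation corresponds to σ = E·Δ/L = 103×10³ × 5.973/2550 = 241.3 MPa.
P = σA = 241.3 × 260 = 62.73 kN.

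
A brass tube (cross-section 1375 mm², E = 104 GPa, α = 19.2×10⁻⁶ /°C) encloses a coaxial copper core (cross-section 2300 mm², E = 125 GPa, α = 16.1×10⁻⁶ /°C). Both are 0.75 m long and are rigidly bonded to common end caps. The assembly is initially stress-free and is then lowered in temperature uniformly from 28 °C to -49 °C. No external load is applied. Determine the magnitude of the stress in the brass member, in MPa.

Equilibrium of a rigid end plate with no external load gives equal and opposite internal forces ±P in the two members. Since α_{brass} > α_{copper}, cooling drives the brass into tension and the copper into compression.
Equating the net (thermal + elastic) strains gives |α₁ − α₂|·ΔT = P·[1/(A₁E₁) + 1/(A₂E₂)].
|α₁ − α₂|·ΔT = 3.1×10⁻⁶ × 77 = 0.0002387.
1/(A₁E₁) + 1/(A₂E₂) = 1/(1375×104×10³) + 1/(2300×125×10³) = 1.047×10⁻⁸ N⁻¹.
P = 0.0002387 / 1.047×10⁻⁸ = 22800 N = 22.8 kN.
σ_{brass} = P/A₁ = 22800/1375 = 16.58 MPa, tensile.

σ ≈ 16.6 MPa (tensile)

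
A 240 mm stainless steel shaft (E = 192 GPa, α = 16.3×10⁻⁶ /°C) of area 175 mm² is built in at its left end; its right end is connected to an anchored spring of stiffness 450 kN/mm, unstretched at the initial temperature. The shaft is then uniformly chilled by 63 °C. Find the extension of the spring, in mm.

δ ≈ 0.0585 mm

The unrestrained thermal change is αΔT L = 16.3×10⁻⁶ × 63 × 240 = 0.2465 mm.
With a force P in the spring, the elastic change of the shaft is PL/(AE) and that of the spring is P/k; compatibility requires their sum to equal δ_free.
So P = δ_free / [L/(AE) + 1/k] = 0.2465 / [ 240/(175×192×10³) + 1/(450×10³) ].
P = 0.2465 / 9.365×10⁻⁶ = 26320 N.
Spring extension = P/k = 26320/(450×10³) = 0.05848 mm.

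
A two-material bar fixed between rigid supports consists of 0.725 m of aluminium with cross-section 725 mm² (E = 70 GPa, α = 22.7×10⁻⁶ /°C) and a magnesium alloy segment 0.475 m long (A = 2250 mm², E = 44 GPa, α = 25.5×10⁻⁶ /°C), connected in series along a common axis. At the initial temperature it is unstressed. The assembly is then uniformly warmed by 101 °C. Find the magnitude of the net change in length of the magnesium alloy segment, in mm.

Free thermal expansion of the whole bar: Σ αᵢΔT Lᵢ = 22.7×10⁻⁶×101×725 + 25.5×10⁻⁶×101×475 = 2.886 mm.
The walls prevent any net length change, so an axial force P (same in every segment) develops. Compatibility: P · Σ Lᵢ/(AᵢEᵢ) = δ_free.
The series flexibility is Σ Lᵢ/(AᵢEᵢ) = 725/(725×70×10³) + 475/(2250×44×10³) = 1.908×10⁻⁵ mm/N.
Hence P = δ_free / Σ(L/AE) = 2.886/1.908×10⁻⁵ = 151.2 kN (compressive).
For the magnesium alloy segment, free thermal change = 25.5×10⁻⁶×101×475 = 1.223 mm and elastic change from P = 151200×475/(2250×44×10³) = 0.7255 mm; these oppose, so the net change is 0.498 mm (segment lengthens).

|ΔL| ≈ 0.498 mm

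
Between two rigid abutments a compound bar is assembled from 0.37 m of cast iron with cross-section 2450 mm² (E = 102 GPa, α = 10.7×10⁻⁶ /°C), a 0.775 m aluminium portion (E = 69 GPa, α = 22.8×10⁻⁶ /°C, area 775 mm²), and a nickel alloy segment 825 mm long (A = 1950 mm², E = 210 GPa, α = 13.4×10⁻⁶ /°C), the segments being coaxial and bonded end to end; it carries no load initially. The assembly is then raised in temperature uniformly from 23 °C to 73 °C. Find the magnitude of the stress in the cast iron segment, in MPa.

σ ≈ 37.1 MPa (compressive)

If the supports were absent, the total length change would be Σ αᵢΔT Lᵢ = 10.7×10⁻⁶×50×370 + 22.8×10⁻⁶×50×775 + 13.4×10⁻⁶×50×825 = 1.634 mm.
The walls prevent any net length change, so an axial force P (same in every segment) develops. Compatibility: P · Σ Lᵢ/(AᵢEᵢ) = δ_free.
Σ Lᵢ/(AᵢEᵢ) = 370/(2450×102×10³) + 775/(775×69×10³) + 825/(1950×210×10³) = 1.799×10⁻⁵ mm/N.
Hence P = δ_free / Σ(L/AE) = 1.634/1.799×10⁻⁵ = 90.85 kN (compressive).
σ_{cast iron} = P / A = 90850 / 2450 = 37.08 MPa.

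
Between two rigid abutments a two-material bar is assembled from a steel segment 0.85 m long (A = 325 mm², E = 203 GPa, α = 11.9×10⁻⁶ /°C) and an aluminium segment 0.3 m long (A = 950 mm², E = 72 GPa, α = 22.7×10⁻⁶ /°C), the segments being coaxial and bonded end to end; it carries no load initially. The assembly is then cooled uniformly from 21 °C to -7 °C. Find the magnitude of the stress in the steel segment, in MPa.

σ ≈ 84.4 MPa (tensile)

With the walls removed the bar would change length by δ_free = Σ αᵢΔT Lᵢ = 11.9×10⁻⁶×28×850 + 22.7×10⁻⁶×28×300 = 0.4739 mm.
The walls prevent any net length change, so an axial force P (same in every segment) develops. Compatibility: P · Σ Lᵢ/(AᵢEᵢ) = δ_free.
The series flexibility is Σ Lᵢ/(AᵢEᵢ) = 850/(325×203×10³) + 300/(950×72×10³) = 1.727×10⁻⁵ mm/N.
Hence P = δ_free / Σ(L/AE) = 0.4739/1.727×10⁻⁵ = 27.44 kN (tensile).
σ_{steel} = P / A = 27440 / 325 = 84.43 MPa.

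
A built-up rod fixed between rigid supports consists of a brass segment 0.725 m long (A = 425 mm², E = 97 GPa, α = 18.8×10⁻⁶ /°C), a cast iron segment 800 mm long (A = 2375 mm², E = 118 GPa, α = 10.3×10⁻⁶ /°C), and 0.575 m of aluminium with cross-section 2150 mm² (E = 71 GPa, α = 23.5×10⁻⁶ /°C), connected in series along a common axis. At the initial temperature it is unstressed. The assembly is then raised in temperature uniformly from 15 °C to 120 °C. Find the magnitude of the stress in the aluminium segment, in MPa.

σ ≈ 71.4 MPa (compressive)

Free thermal expansion of the whole bar: Σ αᵢΔT Lᵢ = 18.8×10⁻⁶×105×725 + 10.3×10⁻⁶×105×800 + 23.5×10⁻⁶×105×575 = 3.715 mm.
The walls prevent any net length change, so an axial force P (same in every segment) develops. Compatibility: P · Σ Lᵢ/(AᵢEᵢ) = δ_free.
Σ Lᵢ/(AᵢEᵢ) = 725/(425×97×10³) + 800/(2375×118×10³) + 575/(2150×71×10³) = 2.421×10⁻⁵ mm/N.
So P = 3.715 / 2.421×10⁻⁵ = 153.5 kN, compressive.
σ_{aluminium} = P / A = 153500 / 2150 = 71.38 MPa.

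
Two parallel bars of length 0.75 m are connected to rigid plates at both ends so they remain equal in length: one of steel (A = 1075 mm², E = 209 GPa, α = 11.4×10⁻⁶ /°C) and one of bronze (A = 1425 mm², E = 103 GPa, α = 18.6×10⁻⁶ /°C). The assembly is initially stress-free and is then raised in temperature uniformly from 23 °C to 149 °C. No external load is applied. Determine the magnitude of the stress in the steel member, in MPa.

The bronze has the larger α, so on heating it would change length more than the steel if both were free. The rigid plates force a common final length, so the bronze is put into compression and the steel into tension, with equal and opposite forces P (no external load).
Equating the net (thermal + elastic) strains gives |α₁ − α₂|·ΔT = P·[1/(A₁E₁) + 1/(A₂E₂)].
|α₁ − α₂|·ΔT = 7.2×10⁻⁶ × 126 = 0.0009072.
1/(A₁E₁) + 1/(A₂E₂) = 1/(1075×209×10³) + 1/(1425×103×10³) = 1.126×10⁻⁸ N⁻¹.
So P = 0.0009072 / 1.126×10⁻⁸ = 80.54 kN.
σ_{steel} = P/A₁ = 80540/1075 = 74.92 MPa, tensile.

σ ≈ 74.9 MPa (tensile)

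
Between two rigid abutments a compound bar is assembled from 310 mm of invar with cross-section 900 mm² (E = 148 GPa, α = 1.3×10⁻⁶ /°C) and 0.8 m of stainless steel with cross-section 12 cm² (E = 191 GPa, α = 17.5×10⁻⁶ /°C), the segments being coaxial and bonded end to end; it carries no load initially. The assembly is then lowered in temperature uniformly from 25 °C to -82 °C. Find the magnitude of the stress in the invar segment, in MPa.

σ ≈ 294 MPa (tensile)

With the walls removed the bar would change length by δ_free = Σ αᵢΔT Lᵢ = 1.3×10⁻⁶×107×310 + 17.5×10⁻⁶×107×800 = 1.541 mm.
The rigid supports impose zero overall length change; the single axial force P common to all segments must satisfy P Σ Lᵢ/(AᵢEᵢ) = δ_free.
The series flexibility is Σ Lᵢ/(AᵢEᵢ) = 310/(900×148×10³) + 800/(1200×191×10³) = 5.818×10⁻⁶ mm/N.
P = 1.541 / 5.818×10⁻⁶ = 264900 N = 264.9 kN, tensile.
σ_{invar} = P / A = 264900 / 900 = 294.3 MPa.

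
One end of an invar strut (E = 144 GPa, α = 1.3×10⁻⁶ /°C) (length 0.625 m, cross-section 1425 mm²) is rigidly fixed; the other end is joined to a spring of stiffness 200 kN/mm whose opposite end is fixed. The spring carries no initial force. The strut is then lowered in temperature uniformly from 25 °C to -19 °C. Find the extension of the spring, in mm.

The unrestrained thermal change is αΔT L = 1.3×10⁻⁶ × 44 × 625 = 0.03575 mm.
With a force P in the spring, the elastic change of the strut is PL/(AE) and that of the spring is P/k; compatibility requires their sum to equal δ_free.
P [ L/(AE) + 1/k ] = δ_free → P [ 625/(1425×144×10³) + 1/(200×10³) ] = 0.03575.
P = 0.03575 / 8.046×10⁻⁶ = 4443 N.
Spring extension = P/k = 4443/(200×10³) = 0.02222 mm.

δ ≈ 0.0222 mm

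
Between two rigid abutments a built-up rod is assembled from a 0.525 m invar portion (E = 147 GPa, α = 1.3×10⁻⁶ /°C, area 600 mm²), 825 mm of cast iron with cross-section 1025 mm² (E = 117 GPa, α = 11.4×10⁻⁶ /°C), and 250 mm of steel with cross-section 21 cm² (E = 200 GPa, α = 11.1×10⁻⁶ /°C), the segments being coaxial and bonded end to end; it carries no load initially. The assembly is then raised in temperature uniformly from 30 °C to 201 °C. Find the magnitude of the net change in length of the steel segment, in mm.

If the supports were absent, the total length change would be Σ αᵢΔT Lᵢ = 1.3×10⁻⁶×171×525 + 11.4×10⁻⁶×171×825 + 11.1×10⁻⁶×171×250 = 2.199 mm.
The walls prevent any net length change, so an axial force P (same in every segment) develops. Compatibility: P · Σ Lᵢ/(AᵢEᵢ) = δ_free.
Σ Lᵢ/(AᵢEᵢ) = 525/(600×147×10³) + 825/(1025×117×10³) + 250/(2100×200×10³) = 1.343×10⁻⁵ mm/N.
So P = 2.199 / 1.343×10⁻⁵ = 163.8 kN, compressive.
For the steel segment, free thermal change = 11.1×10⁻⁶×171×250 = 0.4745 mm and elastic change from P = 163800×250/(2100×200×10³) = 0.09751 mm; these oppose, so the net change is 0.377 mm (segment lengthens).

|ΔL| ≈ 0.377 mm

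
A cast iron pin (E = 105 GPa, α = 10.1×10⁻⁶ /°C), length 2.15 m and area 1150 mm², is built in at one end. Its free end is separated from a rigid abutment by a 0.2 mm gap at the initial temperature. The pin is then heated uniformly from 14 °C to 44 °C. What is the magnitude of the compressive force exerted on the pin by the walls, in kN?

P ≈ 25.4 kN

Free thermal elongation = αΔT L = 10.1×10⁻⁶ × 30 × 2150 = 0.6514 mm.
After closing the 0.2 mm clearance, 0.6514 − 0.2 = 0.4514 mm of expansion remains to be suppressed by the wall.
That suppressed elongation corresponds to σ = E·Δ/L = 105×10³ × 0.4514/2150 = 22.05 MPa.
Force on the wall = σA = 22.05 × 1150 mm² = 25.35 kN.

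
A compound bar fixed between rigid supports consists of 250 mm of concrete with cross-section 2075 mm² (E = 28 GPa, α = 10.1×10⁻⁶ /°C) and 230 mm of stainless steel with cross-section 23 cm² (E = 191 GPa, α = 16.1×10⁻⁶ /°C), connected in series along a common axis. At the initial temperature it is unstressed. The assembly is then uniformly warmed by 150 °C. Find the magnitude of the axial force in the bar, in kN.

P ≈ 194 kN (compressive)

If the supports were absent, the total length change would be Σ αᵢΔT Lᵢ = 10.1×10⁻⁶×150×250 + 16.1×10⁻⁶×150×230 = 0.9342 mm.
The rigid supports impose zero overall length change; the single axial force P common to all segments must satisfy P Σ Lᵢ/(AᵢEᵢ) = δ_free.
Σ Lᵢ/(AᵢEᵢ) = 250/(2075×28×10³) + 230/(2300×191×10³) = 4.826×10⁻⁶ mm/N.
So P = 0.9342 / 4.826×10⁻⁶ = 193.6 kN, compressive.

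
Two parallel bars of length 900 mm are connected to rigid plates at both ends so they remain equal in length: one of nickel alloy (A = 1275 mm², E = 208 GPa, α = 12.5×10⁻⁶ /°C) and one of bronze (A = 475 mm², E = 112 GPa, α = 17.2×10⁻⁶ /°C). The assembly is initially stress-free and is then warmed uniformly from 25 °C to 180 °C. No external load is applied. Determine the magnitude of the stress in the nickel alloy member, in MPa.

Both members must finish at the same length. With the larger α, the bronze tends to over-expand; the plates restrain it, putting the bronze in compression and the nickel alloy in tension. With no external load the two internal forces are equal and opposite, magnitude P.
Setting the final lengths equal and cancelling L: (α₁ − α₂)ΔT = P/(A₁E₁) + P/(A₂E₂).
|α₁ − α₂|·ΔT = 4.7×10⁻⁶ × 155 = 0.0007285.
1/(A₁E₁) + 1/(A₂E₂) = 1/(1275×208×10³) + 1/(475×112×10³) = 2.257×10⁻⁸ N⁻¹.
So P = 0.0007285 / 2.257×10⁻⁸ = 32.28 kN.
σ_{nickel alloy} = P/A₁ = 32280/1275 = 25.32 MPa, tensile.

σ ≈ 25.3 MPa (tensile)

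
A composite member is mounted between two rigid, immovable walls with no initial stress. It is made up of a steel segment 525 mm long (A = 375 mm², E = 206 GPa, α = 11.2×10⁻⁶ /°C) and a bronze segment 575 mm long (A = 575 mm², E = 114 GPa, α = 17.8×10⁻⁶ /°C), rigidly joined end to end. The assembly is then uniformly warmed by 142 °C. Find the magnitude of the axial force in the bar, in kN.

If the supports were absent, the total length change would be Σ αᵢΔT Lᵢ = 11.2×10⁻⁶×142×525 + 17.8×10⁻⁶×142×575 = 2.288 mm.
The walls prevent any net length change, so an axial force P (same in every segment) develops. Compatibility: P · Σ Lᵢ/(AᵢEᵢ) = δ_free.
Σ Lᵢ/(AᵢEᵢ) = 525/(375×206×10³) + 575/(575×114×10³) = 1.557×10⁻⁵ mm/N.
So P = 2.288 / 1.557×10⁻⁵ = 147 kN, compressive.

P ≈ 147 kN (compressive)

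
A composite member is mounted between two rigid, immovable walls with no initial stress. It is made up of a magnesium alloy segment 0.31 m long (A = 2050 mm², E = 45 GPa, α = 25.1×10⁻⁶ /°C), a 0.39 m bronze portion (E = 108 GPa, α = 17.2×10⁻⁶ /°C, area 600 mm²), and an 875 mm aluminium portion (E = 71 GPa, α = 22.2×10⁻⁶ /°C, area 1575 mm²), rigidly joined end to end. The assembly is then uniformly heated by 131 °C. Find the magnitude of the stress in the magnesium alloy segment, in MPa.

σ ≈ 126 MPa (compressive)

If the supports were absent, the total length change would be Σ αᵢΔT Lᵢ = 25.1×10⁻⁶×131×310 + 17.2×10⁻⁶×131×390 + 22.2×10⁻⁶×131×875 = 4.443 mm.
The rigid supports impose zero overall length change; the single axial force P common to all segments must satisfy P Σ Lᵢ/(AᵢEᵢ) = δ_free.
The series flexibility is Σ Lᵢ/(AᵢEᵢ) = 310/(2050×45×10³) + 390/(600×108×10³) + 875/(1575×71×10³) = 1.72×10⁻⁵ mm/N.
So P = 4.443 / 1.72×10⁻⁵ = 258.2 kN, compressive.
σ_{magnesium alloy} = P / A = 258200 / 2050 = 126 MPa.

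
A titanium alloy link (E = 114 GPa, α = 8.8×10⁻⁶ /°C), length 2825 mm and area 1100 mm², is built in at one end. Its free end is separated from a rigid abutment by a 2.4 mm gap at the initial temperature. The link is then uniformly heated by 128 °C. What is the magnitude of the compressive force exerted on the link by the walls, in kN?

P ≈ 34.7 kN

Unrestrained expansion: δ_free = αΔT L = 8.8×10⁻⁶ × 128 × 2825 = 3.182 mm.
The gap closes (δ_free > 2.4 mm) and the wall then resists a further 3.182 − 2.4 = 0.7821 mm of expansion.
That suppressed elongation corresponds to σ = E·Δ/L = 114×10³ × 0.7821/2825 = 31.56 MPa.
Force on the wall = σA = 31.56 × 1100 mm² = 34.72 kN.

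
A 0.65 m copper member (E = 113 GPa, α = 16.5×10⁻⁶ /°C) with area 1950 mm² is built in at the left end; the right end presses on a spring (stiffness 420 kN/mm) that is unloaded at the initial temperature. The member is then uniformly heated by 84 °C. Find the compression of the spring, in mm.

δ ≈ 0.402 mm

Free thermal expansion: δ_free = αΔT L = 16.5×10⁻⁶ × 84 × 650 = 0.9009 mm.
Let P be the compressive force at the spring. The member shortens elastically by PL/(AE) and the spring compresses by P/k; together these equal δ_free.
So P = δ_free / [L/(AE) + 1/k] = 0.9009 / [ 650/(1950×113×10³) + 1/(420×10³) ].
P = 0.9009 / 5.331×10⁻⁶ = 169000 N.
Spring compression = P/k = 169000/(420×10³) = 0.4024 mm.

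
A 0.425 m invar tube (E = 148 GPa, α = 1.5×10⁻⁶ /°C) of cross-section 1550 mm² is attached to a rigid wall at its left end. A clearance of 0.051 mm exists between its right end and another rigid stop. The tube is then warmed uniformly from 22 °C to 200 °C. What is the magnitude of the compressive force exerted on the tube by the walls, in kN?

P ≈ 33.7 kN

Unrestrained expansion: δ_free = αΔT L = 1.5×10⁻⁶ × 178 × 425 = 0.1135 mm.
After closing the 0.051 mm clearance, 0.1135 − 0.051 = 0.06247 mm of expansion remains to be suppressed by the wall.
That suppressed elongation corresponds to σ = E·Δ/L = 148×10³ × 0.06247/425 = 21.76 MPa.
Force on the wall = σA = 21.76 × 1550 mm² = 33.72 kN.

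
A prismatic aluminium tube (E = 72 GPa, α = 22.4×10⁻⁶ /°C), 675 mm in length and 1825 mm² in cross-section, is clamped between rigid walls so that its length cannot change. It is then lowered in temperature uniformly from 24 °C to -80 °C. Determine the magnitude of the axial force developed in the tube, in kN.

P ≈ 306 kN (tensile)

The ends cannot move, so σ = EαΔT = 72×10³ × 22.4×10⁻⁶ × 104 = 167.7 MPa.
Then P = σA = 167.7 × 1825 mm² = 306.1 kN, tensile.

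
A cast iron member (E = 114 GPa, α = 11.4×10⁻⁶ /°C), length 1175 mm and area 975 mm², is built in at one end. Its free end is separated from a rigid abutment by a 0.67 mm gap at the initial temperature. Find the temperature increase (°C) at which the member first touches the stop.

ΔT ≈ 50 °C

The gap closes when αΔT L = 0.67 mm, since the member is still unstressed at that instant.
ΔT = 0.67 / (11.4×10⁻⁶ × 1175) = 50.02 °C.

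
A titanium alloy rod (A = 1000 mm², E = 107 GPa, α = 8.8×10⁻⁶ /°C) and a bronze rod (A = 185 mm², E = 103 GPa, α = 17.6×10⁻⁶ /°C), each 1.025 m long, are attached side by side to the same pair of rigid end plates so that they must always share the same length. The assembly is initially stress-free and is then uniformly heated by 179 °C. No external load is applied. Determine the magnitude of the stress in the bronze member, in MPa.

σ ≈ 138 MPa (compressive)

The bronze has the larger α, so on heating it would change length more than the titanium alloy if both were free. The rigid plates force a common final length, so the bronze is put into compression and the titanium alloy into tension, with equal and opposite forces P (no external load).
Compatibility of the two members (thermal + elastic change equal): (α₁ − α₂)ΔT = P·[1/(A₁E₁) + 1/(A₂E₂)].
|α₁ − α₂|·ΔT = 8.8×10⁻⁶ × 179 = 0.001575.
1/(A₁E₁) + 1/(A₂E₂) = 1/(1000×107×10³) + 1/(185×103×10³) = 6.183×10⁻⁸ N⁻¹.
So P = 0.001575 / 6.183×10⁻⁸ = 25.48 kN.
σ_{bronze} = P/A₂ = 25480/185 = 137.7 MPa, compressive.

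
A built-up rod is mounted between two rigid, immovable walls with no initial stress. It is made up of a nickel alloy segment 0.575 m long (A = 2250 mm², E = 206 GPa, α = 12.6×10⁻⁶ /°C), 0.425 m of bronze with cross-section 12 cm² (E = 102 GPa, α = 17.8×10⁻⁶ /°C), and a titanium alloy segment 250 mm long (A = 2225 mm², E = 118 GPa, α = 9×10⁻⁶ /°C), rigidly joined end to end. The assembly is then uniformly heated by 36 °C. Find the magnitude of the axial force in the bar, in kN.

Free thermal expansion of the whole bar: Σ αᵢΔT Lᵢ = 12.6×10⁻⁶×36×575 + 17.8×10⁻⁶×36×425 + 9×10⁻⁶×36×250 = 0.6142 mm.
The rigid supports impose zero overall length change; the single axial force P common to all segments must satisfy P Σ Lᵢ/(AᵢEᵢ) = δ_free.
The series flexibility is Σ Lᵢ/(AᵢEᵢ) = 575/(2250×206×10³) + 425/(1200×102×10³) + 250/(2225×118×10³) = 5.665×10⁻⁶ mm/N.
Hence P = δ_free / Σ(L/AE) = 0.6142/5.665×10⁻⁶ = 108.4 kN (compressive).

P ≈ 108 kN (compressive)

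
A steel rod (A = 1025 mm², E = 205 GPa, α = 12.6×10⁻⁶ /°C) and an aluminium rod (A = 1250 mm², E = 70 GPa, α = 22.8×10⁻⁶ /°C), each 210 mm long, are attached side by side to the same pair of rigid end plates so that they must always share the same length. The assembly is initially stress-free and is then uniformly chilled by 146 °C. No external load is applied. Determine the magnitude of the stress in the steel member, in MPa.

σ ≈ 89.8 MPa (compressive)

Equilibrium of a rigid end plate with no external load gives equal and opposite internal forces ±P in the two members. Since α_{aluminium} > α_{steel}, cooling drives the aluminium into tension and the steel into compression.
Equating the net (thermal + elastic) strains gives |α₁ − α₂|·ΔT = P·[1/(A₁E₁) + 1/(A₂E₂)].
|α₁ − α₂|·ΔT = 10.2×10⁻⁶ × 146 = 0.001489.
1/(A₁E₁) + 1/(A₂E₂) = 1/(1025×205×10³) + 1/(1250×70×10³) = 1.619×10⁻⁸ N⁻¹.
So P = 0.001489 / 1.619×10⁻⁸ = 92 kN.
σ_{steel} = P/A₁ = 92000/1025 = 89.75 MPa, compressive.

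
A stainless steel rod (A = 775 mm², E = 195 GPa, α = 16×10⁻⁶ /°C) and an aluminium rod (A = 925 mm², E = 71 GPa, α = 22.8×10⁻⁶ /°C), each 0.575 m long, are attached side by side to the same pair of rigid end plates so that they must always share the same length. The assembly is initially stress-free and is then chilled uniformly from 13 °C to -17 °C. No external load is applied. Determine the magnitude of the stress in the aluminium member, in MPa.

σ ≈ 10.1 MPa (tensile)

Both members must finish at the same length. With the larger α, the aluminium tends to over-contract; the plates restrain it, putting the aluminium in tension and the stainless steel in compression. With no external load the two internal forces are equal and opposite, magnitude P.
Setting the final lengths equal and cancelling L: (α₁ − α₂)ΔT = P/(A₁E₁) + P/(A₂E₂).
|α₁ − α₂|·ΔT = 6.8×10⁻⁶ × 30 = 0.000204.
1/(A₁E₁) + 1/(A₂E₂) = 1/(775×195×10³) + 1/(925×71×10³) = 2.184×10⁻⁸ N⁻¹.
P = 0.000204 / 2.184×10⁻⁸ = 9339 N = 9.339 kN.
σ_{aluminium} = P/A₂ = 9339/925 = 10.1 MPa, tensile.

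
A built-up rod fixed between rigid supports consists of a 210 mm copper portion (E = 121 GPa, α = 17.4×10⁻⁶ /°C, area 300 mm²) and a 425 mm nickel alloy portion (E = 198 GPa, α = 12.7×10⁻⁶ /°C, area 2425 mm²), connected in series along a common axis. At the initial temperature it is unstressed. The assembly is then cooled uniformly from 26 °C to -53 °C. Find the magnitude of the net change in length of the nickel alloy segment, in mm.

|ΔL| ≈ 0.332 mm

With the walls removed the bar would change length by δ_free = Σ αᵢΔT Lᵢ = 17.4×10⁻⁶×79×210 + 12.7×10⁻⁶×79×425 = 0.7151 mm.
Since the ends are fixed, an axial force P builds up, equal in every segment, with P · Σ Lᵢ/(AᵢEᵢ) = δ_free.
The series flexibility is Σ Lᵢ/(AᵢEᵢ) = 210/(300×121×10³) + 425/(2425×198×10³) = 6.67×10⁻⁶ mm/N.
So P = 0.7151 / 6.67×10⁻⁶ = 107.2 kN, tensile.
For the nickel alloy segment, free thermal change = 12.7×10⁻⁶×79×425 = 0.4264 mm and elastic change from P = 107200×425/(2425×198×10³) = 0.09489 mm; these oppose, so the net change is 0.332 mm (segment shortens).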